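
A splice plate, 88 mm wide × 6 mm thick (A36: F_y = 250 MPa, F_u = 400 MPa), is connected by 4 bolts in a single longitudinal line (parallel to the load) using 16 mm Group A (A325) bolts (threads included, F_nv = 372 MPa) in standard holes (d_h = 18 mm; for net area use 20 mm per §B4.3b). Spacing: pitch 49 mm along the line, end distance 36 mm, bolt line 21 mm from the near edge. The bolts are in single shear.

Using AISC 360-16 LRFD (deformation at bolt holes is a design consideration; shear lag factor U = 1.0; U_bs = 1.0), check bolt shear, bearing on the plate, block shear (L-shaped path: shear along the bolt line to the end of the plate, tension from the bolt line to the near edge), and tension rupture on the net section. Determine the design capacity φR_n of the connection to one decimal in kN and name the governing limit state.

122.4 kN (net-section rupture governs)

Bolt shear: A_b = π(16)²/4 = 201.06 mm². φR_n = 0.75 × 372 × 201.06 × 4 × 1 = 224.4 kN.
Bearing (6 mm plate, F_u = 400 MPa): end bolts L_c = 36 − 18/2 = 27, R_n = min(1.2×27×6×400, 2.4×16×6×400) = 77.76 kN/bolt; interior L_c = 49 − 18 = 31, R_n = 89.28 kN/bolt. φR_n = 0.75 × (1×77.76 + 3×89.28) = 259.2 kN.
Block shear: shear path 1×[36+3×49] = 1×183 mm, A_gv = 1098, A_nv = 1×(183 − 3.5×20)×6 = 678 mm²; tension to near edge: (21 − 0.5×20)×6 = 66 mm². R_n = min(0.6×400×678, 0.6×250×1098) + 1.0×400×66 = min(162.72, 164.7) + 26.4 = 189.12 kN. φR_n = 0.75 × 189.12 = 141.8 kN.
Tension rupture (net): A_n = (88 − 1×20)×6 = 408 mm² (U = 1.0, A_e = A_n). φR_n = 0.75 × 400 × 408 = 122.4 kN.
Governing: min(224.4, 259.2, 141.8, 122.4) = 122.4 kN → net-section rupture.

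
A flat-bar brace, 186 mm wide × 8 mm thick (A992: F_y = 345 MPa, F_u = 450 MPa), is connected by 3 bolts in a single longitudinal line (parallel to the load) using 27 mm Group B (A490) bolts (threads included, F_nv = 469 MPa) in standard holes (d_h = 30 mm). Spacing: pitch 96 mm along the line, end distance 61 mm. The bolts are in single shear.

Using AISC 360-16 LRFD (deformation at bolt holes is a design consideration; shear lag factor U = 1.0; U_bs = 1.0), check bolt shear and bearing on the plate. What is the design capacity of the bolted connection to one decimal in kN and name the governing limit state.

Bolt shear: A_b = π(27)²/4 = 572.56 mm². φR_n = 0.75 × 469 × 572.56 × 3 × 1 = 604.2 kN.
Bearing (8 mm plate, F_u = 450 MPa): end bolts L_c = 61 − 30/2 = 46, R_n = min(1.2×46×8×450, 2.4×27×8×450) = 198.72 kN/bolt; interior L_c = 96 − 30 = 66, R_n = 233.28 kN/bolt. φR_n = 0.75 × (1×198.72 + 2×233.28) = 499.0 kN.
Governing: min(604.2, 499.0) = 499.0 kN → bearing.

499.0 kN (bearing governs)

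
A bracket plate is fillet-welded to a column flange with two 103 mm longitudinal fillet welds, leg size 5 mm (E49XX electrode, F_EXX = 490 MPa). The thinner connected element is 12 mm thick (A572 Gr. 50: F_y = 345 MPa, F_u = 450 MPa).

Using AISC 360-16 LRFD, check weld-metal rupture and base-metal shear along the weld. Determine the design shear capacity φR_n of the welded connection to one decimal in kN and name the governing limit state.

Weld metal: throat = 0.707×5 = 3.535 mm, L = 2×103 = 206 mm. φR_n = 0.75 × 0.6 × 490 × 3.535 × 206 = 160.6 kN.
Base metal shear (12 mm plate): yield φR_n = 1.0×0.6×345×12×206 = 511.7 kN; rupture φR_n = 0.75×0.6×450×12×206 = 500.6 kN; take 500.6 kN (rupture).
Governing: min(160.6, 500.6) = 160.6 kN → weld metal.

160.6 kN (weld metal governs)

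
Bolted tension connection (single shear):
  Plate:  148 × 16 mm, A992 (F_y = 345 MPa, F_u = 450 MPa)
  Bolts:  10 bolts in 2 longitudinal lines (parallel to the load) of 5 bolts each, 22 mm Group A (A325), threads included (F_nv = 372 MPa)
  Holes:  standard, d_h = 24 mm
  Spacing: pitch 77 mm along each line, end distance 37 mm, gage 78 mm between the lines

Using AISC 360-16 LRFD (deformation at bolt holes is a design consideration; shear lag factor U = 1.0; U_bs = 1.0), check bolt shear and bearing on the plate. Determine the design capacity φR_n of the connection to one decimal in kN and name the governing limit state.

Bolt shear: A_b = π(22)²/4 = 380.13 mm². φR_n = 0.75 × 372 × 380.13 × 10 × 1 = 1060.6 kN.
Bearing (16 mm plate, F_u = 450 MPa): end bolts L_c = 37 − 24/2 = 25, R_n = min(1.2×25×16×450, 2.4×22×16×450) = 216 kN/bolt; interior L_c = 77 − 24 = 53, R_n = 380.16 kN/bolt. φR_n = 0.75 × (2×216 + 8×380.16) = 2605.0 kN.
Governing: min(1060.6, 2605.0) = 1060.6 kN → bolt shear.

1060.6 kN (bolt shear governs)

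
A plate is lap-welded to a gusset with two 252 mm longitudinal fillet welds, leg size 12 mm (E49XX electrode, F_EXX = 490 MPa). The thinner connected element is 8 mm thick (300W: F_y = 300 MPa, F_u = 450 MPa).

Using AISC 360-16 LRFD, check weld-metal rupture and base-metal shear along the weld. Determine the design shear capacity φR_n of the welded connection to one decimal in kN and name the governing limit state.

725.8 kN (base-metal shear governs)

Weld metal: throat = 0.707×12 = 8.484 mm, L = 2×252 = 504 mm. φR_n = 0.75 × 0.6 × 490 × 8.484 × 504 = 942.8 kN.
Base metal shear (8 mm plate): yield φR_n = 1.0×0.6×300×8×504 = 725.8 kN; rupture φR_n = 0.75×0.6×450×8×504 = 816.5 kN; take 725.8 kN (yield).
Governing: min(942.8, 725.8) = 725.8 kN → base-metal shear.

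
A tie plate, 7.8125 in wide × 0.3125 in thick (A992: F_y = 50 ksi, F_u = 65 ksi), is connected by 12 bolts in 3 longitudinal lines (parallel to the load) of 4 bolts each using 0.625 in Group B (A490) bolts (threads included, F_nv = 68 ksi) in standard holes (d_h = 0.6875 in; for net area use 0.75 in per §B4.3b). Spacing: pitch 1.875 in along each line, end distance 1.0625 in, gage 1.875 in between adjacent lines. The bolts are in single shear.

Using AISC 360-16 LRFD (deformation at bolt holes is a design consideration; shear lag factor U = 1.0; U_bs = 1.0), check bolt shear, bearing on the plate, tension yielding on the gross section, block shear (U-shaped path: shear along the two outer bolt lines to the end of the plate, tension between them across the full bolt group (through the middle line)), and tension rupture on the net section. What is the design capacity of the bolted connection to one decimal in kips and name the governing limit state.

84.7 kips (net-section rupture governs)

Bolt shear: A_b = π(0.625)²/4 = 0.3068 in². φR_n = 0.75 × 68 × 0.3068 × 12 × 1 = 187.8 kips.
Bearing (0.3125 in plate, F_u = 65 ksi): end bolts L_c = 1.0625 − 0.6875/2 = 0.71875, R_n = min(1.2×0.71875×0.3125×65, 2.4×0.625×0.3125×65) = 17.52 kips/bolt; interior L_c = 1.875 − 0.6875 = 1.1875, R_n = 28.945 kips/bolt. φR_n = 0.75 × (3×17.52 + 9×28.945) = 234.8 kips.
Tension yield (gross): A_g = 7.8125×0.3125 = 2.4414 in². φR_n = 0.90 × 50 × 2.4414 = 109.9 kips.
Block shear: shear path 2×[1.0625+3×1.875] = 2×6.6875 in, A_gv = 4.1797, A_nv = 2×(6.6875 − 3.5×0.75)×0.3125 = 2.5391 in²; tension across gage: (3.75 − 2×0.75)×0.3125 = 0.70313 in². R_n = min(0.6×65×2.5391, 0.6×50×4.1797) + 1.0×65×0.70313 = min(99.025, 125.39) + 45.703 = 144.73 kips. φR_n = 0.75 × 144.73 = 108.5 kips.
Tension rupture (net): A_n = (7.8125 − 3×0.75)×0.3125 = 1.7383 in² (U = 1.0, A_e = A_n). φR_n = 0.75 × 65 × 1.7383 = 84.7 kips.
Governing: min(187.8, 234.8, 109.9, 108.5, 84.7) = 84.7 kips → net-section rupture.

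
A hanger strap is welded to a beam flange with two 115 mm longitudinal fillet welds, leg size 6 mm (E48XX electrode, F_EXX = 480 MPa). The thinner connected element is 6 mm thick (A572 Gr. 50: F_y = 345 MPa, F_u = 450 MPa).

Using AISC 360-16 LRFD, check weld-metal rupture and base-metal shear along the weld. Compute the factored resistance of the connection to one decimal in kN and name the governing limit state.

Weld metal: throat = 0.707×6 = 4.242 mm, L = 2×115 = 230 mm. φR_n = 0.75 × 0.6 × 480 × 4.242 × 230 = 210.7 kN.
Base metal shear (6 mm plate): yield φR_n = 1.0×0.6×345×6×230 = 285.7 kN; rupture φR_n = 0.75×0.6×450×6×230 = 279.5 kN; take 279.5 kN (rupture).
Governing: min(210.7, 279.5) = 210.7 kN → weld metal.

210.7 kN (weld metal governs)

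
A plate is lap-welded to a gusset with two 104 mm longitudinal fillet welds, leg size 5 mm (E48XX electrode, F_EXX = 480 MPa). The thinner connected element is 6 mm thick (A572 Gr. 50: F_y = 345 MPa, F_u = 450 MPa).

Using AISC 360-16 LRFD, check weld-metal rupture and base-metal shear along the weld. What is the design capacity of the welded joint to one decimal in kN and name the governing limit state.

Weld metal: throat = 0.707×5 = 3.535 mm, L = 2×104 = 208 mm. φR_n = 0.75 × 0.6 × 480 × 3.535 × 208 = 158.8 kN.
Base metal shear (6 mm plate): yield φR_n = 1.0×0.6×345×6×208 = 258.3 kN; rupture φR_n = 0.75×0.6×450×6×208 = 252.7 kN; take 252.7 kN (rupture).
Governing: min(158.8, 252.7) = 158.8 kN → weld metal.

158.8 kN (weld metal governs)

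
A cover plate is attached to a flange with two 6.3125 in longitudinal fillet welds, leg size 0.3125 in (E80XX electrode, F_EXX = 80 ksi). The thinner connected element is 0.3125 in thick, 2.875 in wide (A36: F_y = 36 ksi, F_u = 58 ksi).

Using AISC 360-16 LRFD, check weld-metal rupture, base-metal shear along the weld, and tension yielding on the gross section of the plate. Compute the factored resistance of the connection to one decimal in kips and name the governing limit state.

29.1 kips (gross-section yield governs)

Weld metal: throat = 0.707×0.3125 = 0.22094 in, L = 2×6.3125 = 12.625 in. φR_n = 0.75 × 0.6 × 80 × 0.22094 × 12.625 = 100.4 kips.
Base metal shear (0.3125 in plate): yield φR_n = 1.0×0.6×36×0.3125×12.625 = 85.2 kips; rupture φR_n = 0.75×0.6×58×0.3125×12.625 = 103.0 kips; take 85.2 kips (yield).
Tension yield (gross): A_g = 2.875×0.3125 = 0.89844 in². φR_n = 0.90 × 36 × 0.89844 = 29.1 kips.
Governing: min(100.4, 85.2, 29.1) = 29.1 kips → gross-section yield.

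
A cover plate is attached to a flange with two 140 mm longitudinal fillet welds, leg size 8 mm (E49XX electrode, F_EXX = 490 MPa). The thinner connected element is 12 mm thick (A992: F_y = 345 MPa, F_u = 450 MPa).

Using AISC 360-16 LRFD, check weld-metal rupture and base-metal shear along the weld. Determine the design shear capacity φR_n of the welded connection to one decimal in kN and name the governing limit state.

Weld metal: throat = 0.707×8 = 5.656 mm, L = 2×140 = 280 mm. φR_n = 0.75 × 0.6 × 490 × 5.656 × 280 = 349.2 kN.
Base metal shear (12 mm plate): yield φR_n = 1.0×0.6×345×12×280 = 695.5 kN; rupture φR_n = 0.75×0.6×450×12×280 = 680.4 kN; take 680.4 kN (rupture).
Governing: min(349.2, 680.4) = 349.2 kN → weld metal.

349.2 kN (weld metal governs)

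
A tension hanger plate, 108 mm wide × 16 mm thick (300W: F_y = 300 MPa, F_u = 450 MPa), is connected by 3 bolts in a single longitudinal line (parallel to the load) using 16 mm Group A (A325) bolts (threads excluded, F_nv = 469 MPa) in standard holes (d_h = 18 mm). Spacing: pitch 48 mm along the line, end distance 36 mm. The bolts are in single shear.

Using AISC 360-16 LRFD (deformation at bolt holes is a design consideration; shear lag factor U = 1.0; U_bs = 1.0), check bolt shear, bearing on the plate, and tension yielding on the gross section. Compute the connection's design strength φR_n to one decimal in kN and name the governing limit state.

212.2 kN (bolt shear governs)

Bolt shear: A_b = π(16)²/4 = 201.06 mm². φR_n = 0.75 × 469 × 201.06 × 3 × 1 = 212.2 kN.
Bearing (16 mm plate, F_u = 450 MPa): end bolts L_c = 36 − 18/2 = 27, R_n = min(1.2×27×16×450, 2.4×16×16×450) = 233.28 kN/bolt; interior L_c = 48 − 18 = 30, R_n = 259.2 kN/bolt. φR_n = 0.75 × (1×233.28 + 2×259.2) = 563.8 kN.
Tension yield (gross): A_g = 108×16 = 1728 mm². φR_n = 0.90 × 300 × 1728 = 466.6 kN.
Governing: min(212.2, 563.8, 466.6) = 212.2 kN → bolt shear.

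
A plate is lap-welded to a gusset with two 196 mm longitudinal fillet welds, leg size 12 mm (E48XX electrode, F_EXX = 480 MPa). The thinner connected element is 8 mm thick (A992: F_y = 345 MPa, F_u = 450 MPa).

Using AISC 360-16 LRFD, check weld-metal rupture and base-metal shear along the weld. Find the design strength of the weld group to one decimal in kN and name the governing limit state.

635.0 kN (base-metal shear governs)

Weld metal: throat = 0.707×12 = 8.484 mm, L = 2×196 = 392 mm. φR_n = 0.75 × 0.6 × 480 × 8.484 × 392 = 718.4 kN.
Base metal shear (8 mm plate): yield φR_n = 1.0×0.6×345×8×392 = 649.2 kN; rupture φR_n = 0.75×0.6×450×8×392 = 635.0 kN; take 635.0 kN (rupture).
Governing: min(718.4, 635.0) = 635.0 kN → base-metal shear.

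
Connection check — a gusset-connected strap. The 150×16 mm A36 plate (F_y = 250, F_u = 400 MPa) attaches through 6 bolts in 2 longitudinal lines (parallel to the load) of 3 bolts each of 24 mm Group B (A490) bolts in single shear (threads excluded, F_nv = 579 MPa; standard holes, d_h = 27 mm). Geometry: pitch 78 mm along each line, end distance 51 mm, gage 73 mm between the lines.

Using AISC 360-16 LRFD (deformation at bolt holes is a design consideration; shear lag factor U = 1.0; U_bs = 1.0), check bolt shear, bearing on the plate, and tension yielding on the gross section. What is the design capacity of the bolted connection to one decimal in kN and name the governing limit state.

540.0 kN (gross-section yield governs)

Bolt shear: A_b = π(24)²/4 = 452.39 mm². φR_n = 0.75 × 579 × 452.39 × 6 × 1 = 1178.7 kN.
Bearing (16 mm plate, F_u = 400 MPa): end bolts L_c = 51 − 27/2 = 37.5, R_n = min(1.2×37.5×16×400, 2.4×24×16×400) = 288 kN/bolt; interior L_c = 78 − 27 = 51, R_n = 368.64 kN/bolt. φR_n = 0.75 × (2×288 + 4×368.64) = 1537.9 kN.
Tension yield (gross): A_g = 150×16 = 2400 mm². φR_n = 0.90 × 250 × 2400 = 540.0 kN.
Governing: min(1178.7, 1537.9, 540.0) = 540.0 kN → gross-section yield.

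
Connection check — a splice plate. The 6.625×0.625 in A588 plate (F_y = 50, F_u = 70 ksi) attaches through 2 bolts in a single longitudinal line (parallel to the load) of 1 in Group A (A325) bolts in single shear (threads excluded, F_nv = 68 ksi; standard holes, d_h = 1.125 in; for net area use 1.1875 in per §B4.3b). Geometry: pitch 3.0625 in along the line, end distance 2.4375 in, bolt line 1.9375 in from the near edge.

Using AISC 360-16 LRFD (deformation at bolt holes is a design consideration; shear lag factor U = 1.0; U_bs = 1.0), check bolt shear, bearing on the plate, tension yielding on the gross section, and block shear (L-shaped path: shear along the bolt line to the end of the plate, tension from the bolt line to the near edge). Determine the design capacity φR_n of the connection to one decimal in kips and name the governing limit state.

80.1 kips (bolt shear governs)

Bolt shear: A_b = π(1)²/4 = 0.7854 in². φR_n = 0.75 × 68 × 0.7854 × 2 × 1 = 80.1 kips.
Bearing (0.625 in plate, F_u = 70 ksi): end bolts L_c = 2.4375 − 1.125/2 = 1.875, R_n = min(1.2×1.875×0.625×70, 2.4×1×0.625×70) = 98.438 kips/bolt; interior L_c = 3.0625 − 1.125 = 1.9375, R_n = 101.72 kips/bolt. φR_n = 0.75 × (1×98.438 + 1×101.72) = 150.1 kips.
Tension yield (gross): A_g = 6.625×0.625 = 4.1406 in². φR_n = 0.90 × 50 × 4.1406 = 186.3 kips.
Block shear: shear path 1×[2.4375+1×3.0625] = 1×5.5 in, A_gv = 3.4375, A_nv = 1×(5.5 − 1.5×1.1875)×0.625 = 2.3242 in²; tension to near edge: (1.9375 − 0.5×1.1875)×0.625 = 0.83984 in². R_n = min(0.6×70×2.3242, 0.6×50×3.4375) + 1.0×70×0.83984 = min(97.616, 103.13) + 58.789 = 156.41 kips. φR_n = 0.75 × 156.41 = 117.3 kips.
Governing: min(80.1, 150.1, 186.3, 117.3) = 80.1 kips → bolt shear.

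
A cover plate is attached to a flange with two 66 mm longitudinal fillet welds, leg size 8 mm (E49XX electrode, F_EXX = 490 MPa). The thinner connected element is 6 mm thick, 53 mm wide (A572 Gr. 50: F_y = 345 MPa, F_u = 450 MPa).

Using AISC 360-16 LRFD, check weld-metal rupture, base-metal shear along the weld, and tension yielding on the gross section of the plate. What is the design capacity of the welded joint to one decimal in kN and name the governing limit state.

98.7 kN (gross-section yield governs)

Weld metal: throat = 0.707×8 = 5.656 mm, L = 2×66 = 132 mm. φR_n = 0.75 × 0.6 × 490 × 5.656 × 132 = 164.6 kN.
Base metal shear (6 mm plate): yield φR_n = 1.0×0.6×345×6×132 = 163.9 kN; rupture φR_n = 0.75×0.6×450×6×132 = 160.4 kN; take 160.4 kN (rupture).
Tension yield (gross): A_g = 53×6 = 318 mm². φR_n = 0.90 × 345 × 318 = 98.7 kN.
Governing: min(164.6, 160.4, 98.7) = 98.7 kN → gross-section yield.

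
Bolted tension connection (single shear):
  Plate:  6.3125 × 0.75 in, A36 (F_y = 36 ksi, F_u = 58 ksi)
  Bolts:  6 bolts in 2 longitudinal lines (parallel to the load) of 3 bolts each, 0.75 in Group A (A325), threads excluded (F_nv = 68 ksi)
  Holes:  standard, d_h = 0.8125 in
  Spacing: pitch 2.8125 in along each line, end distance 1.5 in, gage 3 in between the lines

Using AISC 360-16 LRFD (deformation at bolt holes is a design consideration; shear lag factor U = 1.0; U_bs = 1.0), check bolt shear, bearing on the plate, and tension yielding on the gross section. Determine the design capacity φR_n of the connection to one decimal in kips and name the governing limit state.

135.2 kips (bolt shear governs)

Bolt shear: A_b = π(0.75)²/4 = 0.44179 in². φR_n = 0.75 × 68 × 0.44179 × 6 × 1 = 135.2 kips.
Bearing (0.75 in plate, F_u = 58 ksi): end bolts L_c = 1.5 − 0.8125/2 = 1.09375, R_n = min(1.2×1.09375×0.75×58, 2.4×0.75×0.75×58) = 57.094 kips/bolt; interior L_c = 2.8125 − 0.8125 = 2, R_n = 78.3 kips/bolt. φR_n = 0.75 × (2×57.094 + 4×78.3) = 320.5 kips.
Tension yield (gross): A_g = 6.3125×0.75 = 4.7344 in². φR_n = 0.90 × 36 × 4.7344 = 153.4 kips.
Governing: min(135.2, 320.5, 153.4) = 135.2 kips → bolt shear.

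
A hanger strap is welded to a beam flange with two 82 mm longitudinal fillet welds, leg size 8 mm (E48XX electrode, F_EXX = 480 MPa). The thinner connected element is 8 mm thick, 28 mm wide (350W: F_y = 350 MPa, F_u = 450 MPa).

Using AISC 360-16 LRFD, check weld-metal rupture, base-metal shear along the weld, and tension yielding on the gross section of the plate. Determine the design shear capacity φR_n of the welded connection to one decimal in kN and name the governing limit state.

Weld metal: throat = 0.707×8 = 5.656 mm, L = 2×82 = 164 mm. φR_n = 0.75 × 0.6 × 480 × 5.656 × 164 = 200.4 kN.
Base metal shear (8 mm plate): yield φR_n = 1.0×0.6×350×8×164 = 275.5 kN; rupture φR_n = 0.75×0.6×450×8×164 = 265.7 kN; take 265.7 kN (rupture).
Tension yield (gross): A_g = 28×8 = 224 mm². φR_n = 0.90 × 350 × 224 = 70.6 kN.
Governing: min(200.4, 265.7, 70.6) = 70.6 kN → gross-section yield.

70.6 kN (gross-section yield governs)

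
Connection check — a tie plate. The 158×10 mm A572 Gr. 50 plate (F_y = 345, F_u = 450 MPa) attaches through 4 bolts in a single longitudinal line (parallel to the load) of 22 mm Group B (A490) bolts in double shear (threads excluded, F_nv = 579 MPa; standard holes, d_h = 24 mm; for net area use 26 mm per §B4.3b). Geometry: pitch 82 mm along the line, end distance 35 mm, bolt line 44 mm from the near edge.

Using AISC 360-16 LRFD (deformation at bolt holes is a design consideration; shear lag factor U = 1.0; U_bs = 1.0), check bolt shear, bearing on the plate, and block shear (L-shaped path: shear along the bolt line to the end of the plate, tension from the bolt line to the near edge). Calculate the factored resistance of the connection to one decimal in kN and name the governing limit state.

489.4 kN (block shear governs)

Bolt shear: A_b = π(22)²/4 = 380.13 mm². φR_n = 0.75 × 579 × 380.13 × 4 × 2 = 1320.6 kN.
Bearing (10 mm plate, F_u = 450 MPa): end bolts L_c = 35 − 24/2 = 23, R_n = min(1.2×23×10×450, 2.4×22×10×450) = 124.2 kN/bolt; interior L_c = 82 − 24 = 58, R_n = 237.6 kN/bolt. φR_n = 0.75 × (1×124.2 + 3×237.6) = 627.8 kN.
Block shear: shear path 1×[35+3×82] = 1×281 mm, A_gv = 2810, A_nv = 1×(281 − 3.5×26)×10 = 1900 mm²; tension to near edge: (44 − 0.5×26)×10 = 310 mm². R_n = min(0.6×450×1900, 0.6×345×2810) + 1.0×450×310 = min(513, 581.67) + 139.5 = 652.5 kN. φR_n = 0.75 × 652.5 = 489.4 kN.
Governing: min(1320.6, 627.8, 489.4) = 489.4 kN → block shear.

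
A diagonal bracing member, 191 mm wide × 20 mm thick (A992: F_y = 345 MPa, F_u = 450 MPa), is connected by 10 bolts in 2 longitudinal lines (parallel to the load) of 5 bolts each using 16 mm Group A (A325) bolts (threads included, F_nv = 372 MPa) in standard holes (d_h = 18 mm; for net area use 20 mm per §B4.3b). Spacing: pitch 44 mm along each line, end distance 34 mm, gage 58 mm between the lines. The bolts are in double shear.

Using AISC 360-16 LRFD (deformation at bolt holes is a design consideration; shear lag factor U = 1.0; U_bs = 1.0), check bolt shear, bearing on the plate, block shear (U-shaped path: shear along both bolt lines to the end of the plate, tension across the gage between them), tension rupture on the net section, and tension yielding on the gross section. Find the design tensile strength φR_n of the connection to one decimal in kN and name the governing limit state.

Bolt shear: A_b = π(16)²/4 = 201.06 mm². φR_n = 0.75 × 372 × 201.06 × 10 × 2 = 1121.9 kN.
Bearing (20 mm plate, F_u = 450 MPa): end bolts L_c = 34 − 18/2 = 25, R_n = min(1.2×25×20×450, 2.4×16×20×450) = 270 kN/bolt; interior L_c = 44 − 18 = 26, R_n = 280.8 kN/bolt. φR_n = 0.75 × (2×270 + 8×280.8) = 2089.8 kN.
Block shear: shear path 2×[34+4×44] = 2×210 mm, A_gv = 8400, A_nv = 2×(210 − 4.5×20)×20 = 4800 mm²; tension across gage: (58 − 1×20)×20 = 760 mm². R_n = min(0.6×450×4800, 0.6×345×8400) + 1.0×450×760 = min(1296, 1738.8) + 342 = 1638 kN. φR_n = 0.75 × 1638 = 1228.5 kN.
Tension rupture (net): A_n = (191 − 2×20)×20 = 3020 mm² (U = 1.0, A_e = A_n). φR_n = 0.75 × 450 × 3020 = 1019.3 kN.
Tension yield (gross): A_g = 191×20 = 3820 mm². φR_n = 0.90 × 345 × 3820 = 1186.1 kN.
Governing: min(1121.9, 2089.8, 1228.5, 1019.3, 1186.1) = 1019.3 kN → net-section rupture.

1019.3 kN (net-section rupture governs)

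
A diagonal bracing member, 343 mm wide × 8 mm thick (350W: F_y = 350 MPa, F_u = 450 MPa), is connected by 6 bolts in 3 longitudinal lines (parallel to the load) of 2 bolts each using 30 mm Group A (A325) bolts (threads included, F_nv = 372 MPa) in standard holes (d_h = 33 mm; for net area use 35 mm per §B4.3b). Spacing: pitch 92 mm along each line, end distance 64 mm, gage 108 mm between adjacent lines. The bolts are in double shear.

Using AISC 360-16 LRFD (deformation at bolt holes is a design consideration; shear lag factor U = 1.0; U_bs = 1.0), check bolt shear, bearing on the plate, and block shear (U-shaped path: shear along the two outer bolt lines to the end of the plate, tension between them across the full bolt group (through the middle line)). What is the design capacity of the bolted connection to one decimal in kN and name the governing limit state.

729.5 kN (block shear governs)

Bolt shear: A_b = π(30)²/4 = 706.86 mm². φR_n = 0.75 × 372 × 706.86 × 6 × 2 = 2366.6 kN.
Bearing (8 mm plate, F_u = 450 MPa): end bolts L_c = 64 − 33/2 = 47.5, R_n = min(1.2×47.5×8×450, 2.4×30×8×450) = 205.2 kN/bolt; interior L_c = 92 − 33 = 59, R_n = 254.88 kN/bolt. φR_n = 0.75 × (3×205.2 + 3×254.88) = 1035.2 kN.
Block shear: shear path 2×[64+1×92] = 2×156 mm, A_gv = 2496, A_nv = 2×(156 − 1.5×35)×8 = 1656 mm²; tension across gage: (216 − 2×35)×8 = 1168 mm². R_n = min(0.6×450×1656, 0.6×350×2496) + 1.0×450×1168 = min(447.12, 524.16) + 525.6 = 972.72 kN. φR_n = 0.75 × 972.72 = 729.5 kN.
Governing: min(2366.6, 1035.2, 729.5) = 729.5 kN → block shear.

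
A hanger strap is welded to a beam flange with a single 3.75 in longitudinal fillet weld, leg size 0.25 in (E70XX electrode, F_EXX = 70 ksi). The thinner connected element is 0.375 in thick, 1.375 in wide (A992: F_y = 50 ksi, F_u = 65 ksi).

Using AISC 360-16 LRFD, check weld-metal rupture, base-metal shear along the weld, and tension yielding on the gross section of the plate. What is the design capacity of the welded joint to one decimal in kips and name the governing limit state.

Weld metal: throat = 0.707×0.25 = 0.17675 in, L = 3.75 in. φR_n = 0.75 × 0.6 × 70 × 0.17675 × 3.75 = 20.9 kips.
Base metal shear (0.375 in plate): yield φR_n = 1.0×0.6×50×0.375×3.75 = 42.2 kips; rupture φR_n = 0.75×0.6×65×0.375×3.75 = 41.1 kips; take 41.1 kips (rupture).
Tension yield (gross): A_g = 1.375×0.375 = 0.51563 in². φR_n = 0.90 × 50 × 0.51563 = 23.2 kips.
Governing: min(20.9, 41.1, 23.2) = 20.9 kips → weld metal.

20.9 kips (weld metal governs)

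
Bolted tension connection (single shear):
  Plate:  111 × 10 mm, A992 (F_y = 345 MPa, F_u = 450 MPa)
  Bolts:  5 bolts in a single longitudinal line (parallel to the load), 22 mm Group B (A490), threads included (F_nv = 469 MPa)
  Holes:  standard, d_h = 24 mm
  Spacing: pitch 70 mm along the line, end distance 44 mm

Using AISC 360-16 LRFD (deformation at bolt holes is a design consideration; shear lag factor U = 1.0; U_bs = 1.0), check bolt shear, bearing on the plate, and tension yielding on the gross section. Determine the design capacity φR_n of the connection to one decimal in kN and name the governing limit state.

344.7 kN (gross-section yield governs)

Bolt shear: A_b = π(22)²/4 = 380.13 mm². φR_n = 0.75 × 469 × 380.13 × 5 × 1 = 668.6 kN.
Bearing (10 mm plate, F_u = 450 MPa): end bolts L_c = 44 − 24/2 = 32, R_n = min(1.2×32×10×450, 2.4×22×10×450) = 172.8 kN/bolt; interior L_c = 70 − 24 = 46, R_n = 237.6 kN/bolt. φR_n = 0.75 × (1×172.8 + 4×237.6) = 842.4 kN.
Tension yield (gross): A_g = 111×10 = 1110 mm². φR_n = 0.90 × 345 × 1110 = 344.7 kN.
Governing: min(668.6, 842.4, 344.7) = 344.7 kN → gross-section yield.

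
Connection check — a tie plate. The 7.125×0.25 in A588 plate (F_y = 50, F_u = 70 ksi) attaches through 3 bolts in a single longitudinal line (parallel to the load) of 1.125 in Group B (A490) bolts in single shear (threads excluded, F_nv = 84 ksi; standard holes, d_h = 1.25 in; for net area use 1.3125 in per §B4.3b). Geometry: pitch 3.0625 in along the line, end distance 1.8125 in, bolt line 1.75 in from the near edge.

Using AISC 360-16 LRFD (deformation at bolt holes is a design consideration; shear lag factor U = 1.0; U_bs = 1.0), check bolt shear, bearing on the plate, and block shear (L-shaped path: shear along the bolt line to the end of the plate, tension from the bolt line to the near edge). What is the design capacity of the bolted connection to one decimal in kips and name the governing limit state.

51.0 kips (block shear governs)

Bolt shear: A_b = π(1.125)²/4 = 0.99402 in². φR_n = 0.75 × 84 × 0.99402 × 3 × 1 = 187.9 kips.
Bearing (0.25 in plate, F_u = 70 ksi): end bolts L_c = 1.8125 − 1.25/2 = 1.1875, R_n = min(1.2×1.1875×0.25×70, 2.4×1.125×0.25×70) = 24.938 kips/bolt; interior L_c = 3.0625 − 1.25 = 1.8125, R_n = 38.063 kips/bolt. φR_n = 0.75 × (1×24.938 + 2×38.063) = 75.8 kips.
Block shear: shear path 1×[1.8125+2×3.0625] = 1×7.9375 in, A_gv = 1.9844, A_nv = 1×(7.9375 − 2.5×1.3125)×0.25 = 1.1641 in²; tension to near edge: (1.75 − 0.5×1.3125)×0.25 = 0.27344 in². R_n = min(0.6×70×1.1641, 0.6×50×1.9844) + 1.0×70×0.27344 = min(48.892, 59.532) + 19.141 = 68.033 kips. φR_n = 0.75 × 68.033 = 51.0 kips.
Governing: min(187.9, 75.8, 51.0) = 51.0 kips → block shear.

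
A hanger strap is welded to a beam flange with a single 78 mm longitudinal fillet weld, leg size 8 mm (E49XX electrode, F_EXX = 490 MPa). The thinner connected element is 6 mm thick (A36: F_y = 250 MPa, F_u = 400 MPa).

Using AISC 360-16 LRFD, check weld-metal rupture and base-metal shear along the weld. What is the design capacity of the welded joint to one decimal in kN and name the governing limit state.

Weld metal: throat = 0.707×8 = 5.656 mm, L = 78 mm. φR_n = 0.75 × 0.6 × 490 × 5.656 × 78 = 97.3 kN.
Base metal shear (6 mm plate): yield φR_n = 1.0×0.6×250×6×78 = 70.2 kN; rupture φR_n = 0.75×0.6×400×6×78 = 84.2 kN; take 70.2 kN (yield).
Governing: min(97.3, 70.2) = 70.2 kN → base-metal shear.

70.2 kN (base-metal shear governs)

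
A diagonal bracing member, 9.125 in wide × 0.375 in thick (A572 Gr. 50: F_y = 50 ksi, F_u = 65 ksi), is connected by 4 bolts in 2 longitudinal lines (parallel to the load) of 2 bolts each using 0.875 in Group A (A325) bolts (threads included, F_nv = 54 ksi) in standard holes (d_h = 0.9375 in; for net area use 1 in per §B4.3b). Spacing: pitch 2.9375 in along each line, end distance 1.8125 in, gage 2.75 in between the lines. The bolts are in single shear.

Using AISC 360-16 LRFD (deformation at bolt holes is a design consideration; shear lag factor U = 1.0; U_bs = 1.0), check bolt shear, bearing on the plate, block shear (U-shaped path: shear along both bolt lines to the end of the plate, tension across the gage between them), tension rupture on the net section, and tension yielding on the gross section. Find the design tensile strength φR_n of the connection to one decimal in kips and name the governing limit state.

97.4 kips (bolt shear governs)

Bolt shear: A_b = π(0.875)²/4 = 0.60132 in². φR_n = 0.75 × 54 × 0.60132 × 4 × 1 = 97.4 kips.
Bearing (0.375 in plate, F_u = 65 ksi): end bolts L_c = 1.8125 − 0.9375/2 = 1.34375, R_n = min(1.2×1.34375×0.375×65, 2.4×0.875×0.375×65) = 39.305 kips/bolt; interior L_c = 2.9375 − 0.9375 = 2, R_n = 51.188 kips/bolt. φR_n = 0.75 × (2×39.305 + 2×51.188) = 135.7 kips.
Block shear: shear path 2×[1.8125+1×2.9375] = 2×4.75 in, A_gv = 3.5625, A_nv = 2×(4.75 − 1.5×1)×0.375 = 2.4375 in²; tension across gage: (2.75 − 1×1)×0.375 = 0.65625 in². R_n = min(0.6×65×2.4375, 0.6×50×3.5625) + 1.0×65×0.65625 = min(95.063, 106.88) + 42.656 = 137.72 kips. φR_n = 0.75 × 137.72 = 103.3 kips.
Tension rupture (net): A_n = (9.125 − 2×1)×0.375 = 2.6719 in² (U = 1.0, A_e = A_n). φR_n = 0.75 × 65 × 2.6719 = 130.3 kips.
Tension yield (gross): A_g = 9.125×0.375 = 3.4219 in². φR_n = 0.90 × 50 × 3.4219 = 154.0 kips.
Governing: min(97.4, 135.7, 103.3, 130.3, 154.0) = 97.4 kips → bolt shear.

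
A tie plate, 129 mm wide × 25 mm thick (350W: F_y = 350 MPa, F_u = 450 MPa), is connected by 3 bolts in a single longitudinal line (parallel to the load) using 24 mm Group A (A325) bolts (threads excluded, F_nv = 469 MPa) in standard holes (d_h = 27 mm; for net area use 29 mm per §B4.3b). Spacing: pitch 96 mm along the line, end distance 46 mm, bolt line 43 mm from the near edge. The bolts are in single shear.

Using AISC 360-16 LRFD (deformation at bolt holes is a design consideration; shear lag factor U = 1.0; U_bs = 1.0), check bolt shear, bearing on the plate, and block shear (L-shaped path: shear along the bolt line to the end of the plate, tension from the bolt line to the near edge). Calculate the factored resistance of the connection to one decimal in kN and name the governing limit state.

477.4 kN (bolt shear governs)

Bolt shear: A_b = π(24)²/4 = 452.39 mm². φR_n = 0.75 × 469 × 452.39 × 3 × 1 = 477.4 kN.
Bearing (25 mm plate, F_u = 450 MPa): end bolts L_c = 46 − 27/2 = 32.5, R_n = min(1.2×32.5×25×450, 2.4×24×25×450) = 438.75 kN/bolt; interior L_c = 96 − 27 = 69, R_n = 648 kN/bolt. φR_n = 0.75 × (1×438.75 + 2×648) = 1301.1 kN.
Block shear: shear path 1×[46+2×96] = 1×238 mm, A_gv = 5950, A_nv = 1×(238 − 2.5×29)×25 = 4137.5 mm²; tension to near edge: (43 − 0.5×29)×25 = 712.5 mm². R_n = min(0.6×450×4137.5, 0.6×350×5950) + 1.0×450×712.5 = min(1117.1, 1249.5) + 320.63 = 1437.7 kN. φR_n = 0.75 × 1437.7 = 1078.3 kN.
Governing: min(477.4, 1301.1, 1078.3) = 477.4 kN → bolt shear.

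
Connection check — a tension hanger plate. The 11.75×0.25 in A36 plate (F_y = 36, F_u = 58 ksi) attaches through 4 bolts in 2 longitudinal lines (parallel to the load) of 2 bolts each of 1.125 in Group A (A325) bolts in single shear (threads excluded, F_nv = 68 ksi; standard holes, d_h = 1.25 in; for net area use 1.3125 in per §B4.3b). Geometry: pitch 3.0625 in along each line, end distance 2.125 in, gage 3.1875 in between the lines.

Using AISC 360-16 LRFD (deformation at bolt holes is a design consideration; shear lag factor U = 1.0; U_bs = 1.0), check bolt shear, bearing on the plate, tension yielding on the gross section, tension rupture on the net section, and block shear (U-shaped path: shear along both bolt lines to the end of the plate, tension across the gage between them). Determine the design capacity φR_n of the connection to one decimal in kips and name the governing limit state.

62.4 kips (block shear governs)

Bolt shear: A_b = π(1.125)²/4 = 0.99402 in². φR_n = 0.75 × 68 × 0.99402 × 4 × 1 = 202.8 kips.
Bearing (0.25 in plate, F_u = 58 ksi): end bolts L_c = 2.125 − 1.25/2 = 1.5, R_n = min(1.2×1.5×0.25×58, 2.4×1.125×0.25×58) = 26.1 kips/bolt; interior L_c = 3.0625 − 1.25 = 1.8125, R_n = 31.538 kips/bolt. φR_n = 0.75 × (2×26.1 + 2×31.538) = 86.5 kips.
Tension yield (gross): A_g = 11.75×0.25 = 2.9375 in². φR_n = 0.90 × 36 × 2.9375 = 95.2 kips.
Tension rupture (net): A_n = (11.75 − 2×1.3125)×0.25 = 2.2813 in² (U = 1.0, A_e = A_n). φR_n = 0.75 × 58 × 2.2813 = 99.2 kips.
Block shear: shear path 2×[2.125+1×3.0625] = 2×5.1875 in, A_gv = 2.5938, A_nv = 2×(5.1875 − 1.5×1.3125)×0.25 = 1.6094 in²; tension across gage: (3.1875 − 1×1.3125)×0.25 = 0.46875 in². R_n = min(0.6×58×1.6094, 0.6×36×2.5938) + 1.0×58×0.46875 = min(56.007, 56.026) + 27.188 = 83.195 kips. φR_n = 0.75 × 83.195 = 62.4 kips.
Governing: min(202.8, 86.5, 95.2, 99.2, 62.4) = 62.4 kips → block shear.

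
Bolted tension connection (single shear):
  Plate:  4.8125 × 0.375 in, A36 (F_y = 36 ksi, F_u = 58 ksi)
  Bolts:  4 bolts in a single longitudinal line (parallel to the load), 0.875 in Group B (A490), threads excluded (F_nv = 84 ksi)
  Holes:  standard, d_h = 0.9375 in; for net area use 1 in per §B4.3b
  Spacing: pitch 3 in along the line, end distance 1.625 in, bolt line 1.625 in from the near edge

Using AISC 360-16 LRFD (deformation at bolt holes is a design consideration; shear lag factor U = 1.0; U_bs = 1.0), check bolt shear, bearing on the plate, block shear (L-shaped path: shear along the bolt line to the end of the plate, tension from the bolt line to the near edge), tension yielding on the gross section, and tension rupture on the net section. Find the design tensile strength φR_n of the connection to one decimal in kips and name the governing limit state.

58.5 kips (gross-section yield governs)

Bolt shear: A_b = π(0.875)²/4 = 0.60132 in². φR_n = 0.75 × 84 × 0.60132 × 4 × 1 = 151.5 kips.
Bearing (0.375 in plate, F_u = 58 ksi): end bolts L_c = 1.625 − 0.9375/2 = 1.15625, R_n = min(1.2×1.15625×0.375×58, 2.4×0.875×0.375×58) = 30.178 kips/bolt; interior L_c = 3 − 0.9375 = 2.0625, R_n = 45.675 kips/bolt. φR_n = 0.75 × (1×30.178 + 3×45.675) = 125.4 kips.
Block shear: shear path 1×[1.625+3×3] = 1×10.625 in, A_gv = 3.9844, A_nv = 1×(10.625 − 3.5×1)×0.375 = 2.6719 in²; tension to near edge: (1.625 − 0.5×1)×0.375 = 0.42188 in². R_n = min(0.6×58×2.6719, 0.6×36×3.9844) + 1.0×58×0.42188 = min(92.982, 86.063) + 24.469 = 110.53 kips. φR_n = 0.75 × 110.53 = 82.9 kips.
Tension yield (gross): A_g = 4.8125×0.375 = 1.8047 in². φR_n = 0.90 × 36 × 1.8047 = 58.5 kips.
Tension rupture (net): A_n = (4.8125 − 1×1)×0.375 = 1.4297 in² (U = 1.0, A_e = A_n). φR_n = 0.75 × 58 × 1.4297 = 62.2 kips.
Governing: min(151.5, 125.4, 82.9, 58.5, 62.2) = 58.5 kips → gross-section yield.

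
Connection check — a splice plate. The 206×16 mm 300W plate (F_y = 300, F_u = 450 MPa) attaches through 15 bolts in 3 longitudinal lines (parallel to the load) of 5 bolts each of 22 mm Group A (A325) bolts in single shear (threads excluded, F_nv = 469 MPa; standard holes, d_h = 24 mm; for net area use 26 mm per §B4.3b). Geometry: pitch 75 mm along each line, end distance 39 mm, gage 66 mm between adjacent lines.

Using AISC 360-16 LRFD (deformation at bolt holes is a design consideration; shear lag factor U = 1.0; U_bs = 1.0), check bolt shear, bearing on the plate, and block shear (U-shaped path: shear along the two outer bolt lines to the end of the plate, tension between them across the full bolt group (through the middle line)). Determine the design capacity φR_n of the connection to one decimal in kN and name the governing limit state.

1870.6 kN (block shear governs)

Bolt shear: A_b = π(22)²/4 = 380.13 mm². φR_n = 0.75 × 469 × 380.13 × 15 × 1 = 2005.7 kN.
Bearing (16 mm plate, F_u = 450 MPa): end bolts L_c = 39 − 24/2 = 27, R_n = min(1.2×27×16×450, 2.4×22×16×450) = 233.28 kN/bolt; interior L_c = 75 − 24 = 51, R_n = 380.16 kN/bolt. φR_n = 0.75 × (3×233.28 + 12×380.16) = 3946.3 kN.
Block shear: shear path 2×[39+4×75] = 2×339 mm, A_gv = 10848, A_nv = 2×(339 − 4.5×26)×16 = 7104 mm²; tension across gage: (132 − 2×26)×16 = 1280 mm². R_n = min(0.6×450×7104, 0.6×300×10848) + 1.0×450×1280 = min(1918.1, 1952.6) + 576 = 2494.1 kN. φR_n = 0.75 × 2494.1 = 1870.6 kN.
Governing: min(2005.7, 3946.3, 1870.6) = 1870.6 kN → block shear.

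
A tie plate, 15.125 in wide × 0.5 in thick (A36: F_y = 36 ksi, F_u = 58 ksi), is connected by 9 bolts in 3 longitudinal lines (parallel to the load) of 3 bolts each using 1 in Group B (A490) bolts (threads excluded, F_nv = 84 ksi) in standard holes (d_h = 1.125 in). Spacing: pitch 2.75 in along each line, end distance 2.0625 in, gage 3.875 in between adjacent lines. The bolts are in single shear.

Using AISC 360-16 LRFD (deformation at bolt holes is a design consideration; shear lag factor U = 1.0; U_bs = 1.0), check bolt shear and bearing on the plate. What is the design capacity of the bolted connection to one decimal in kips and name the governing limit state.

371.9 kips (bearing governs)

Bolt shear: A_b = π(1)²/4 = 0.7854 in². φR_n = 0.75 × 84 × 0.7854 × 9 × 1 = 445.3 kips.
Bearing (0.5 in plate, F_u = 58 ksi): end bolts L_c = 2.0625 − 1.125/2 = 1.5, R_n = min(1.2×1.5×0.5×58, 2.4×1×0.5×58) = 52.2 kips/bolt; interior L_c = 2.75 − 1.125 = 1.625, R_n = 56.55 kips/bolt. φR_n = 0.75 × (3×52.2 + 6×56.55) = 371.9 kips.
Governing: min(445.3, 371.9) = 371.9 kips → bearing.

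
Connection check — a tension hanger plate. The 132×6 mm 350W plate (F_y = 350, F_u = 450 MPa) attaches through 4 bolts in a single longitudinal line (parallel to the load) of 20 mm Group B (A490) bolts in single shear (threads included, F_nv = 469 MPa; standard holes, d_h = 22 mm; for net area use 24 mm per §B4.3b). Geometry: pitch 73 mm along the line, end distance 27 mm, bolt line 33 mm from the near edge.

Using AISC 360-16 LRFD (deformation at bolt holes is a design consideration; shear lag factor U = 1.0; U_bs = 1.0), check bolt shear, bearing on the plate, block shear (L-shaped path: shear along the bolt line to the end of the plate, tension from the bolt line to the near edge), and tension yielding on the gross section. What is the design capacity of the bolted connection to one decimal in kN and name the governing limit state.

239.4 kN (block shear governs)

Bolt shear: A_b = π(20)²/4 = 314.16 mm². φR_n = 0.75 × 469 × 314.16 × 4 × 1 = 442.0 kN.
Bearing (6 mm plate, F_u = 450 MPa): end bolts L_c = 27 − 22/2 = 16, R_n = min(1.2×16×6×450, 2.4×20×6×450) = 51.84 kN/bolt; interior L_c = 73 − 22 = 51, R_n = 129.6 kN/bolt. φR_n = 0.75 × (1×51.84 + 3×129.6) = 330.5 kN.
Block shear: shear path 1×[27+3×73] = 1×246 mm, A_gv = 1476, A_nv = 1×(246 − 3.5×24)×6 = 972 mm²; tension to near edge: (33 − 0.5×24)×6 = 126 mm². R_n = min(0.6×450×972, 0.6×350×1476) + 1.0×450×126 = min(262.44, 309.96) + 56.7 = 319.14 kN. φR_n = 0.75 × 319.14 = 239.4 kN.
Tension yield (gross): A_g = 132×6 = 792 mm². φR_n = 0.90 × 350 × 792 = 249.5 kN.
Governing: min(442.0, 330.5, 239.4, 249.5) = 239.4 kN → block shear.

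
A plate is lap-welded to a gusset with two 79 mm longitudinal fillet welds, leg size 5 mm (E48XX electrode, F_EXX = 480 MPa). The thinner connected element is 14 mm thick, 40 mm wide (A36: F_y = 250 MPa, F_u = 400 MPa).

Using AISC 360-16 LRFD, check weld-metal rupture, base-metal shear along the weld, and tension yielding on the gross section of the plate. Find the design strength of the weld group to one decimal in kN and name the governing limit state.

Weld metal: throat = 0.707×5 = 3.535 mm, L = 2×79 = 158 mm. φR_n = 0.75 × 0.6 × 480 × 3.535 × 158 = 120.6 kN.
Base metal shear (14 mm plate): yield φR_n = 1.0×0.6×250×14×158 = 331.8 kN; rupture φR_n = 0.75×0.6×400×14×158 = 398.2 kN; take 331.8 kN (yield).
Tension yield (gross): A_g = 40×14 = 560 mm². φR_n = 0.90 × 250 × 560 = 126.0 kN.
Governing: min(120.6, 331.8, 126.0) = 120.6 kN → weld metal.

120.6 kN (weld metal governs)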